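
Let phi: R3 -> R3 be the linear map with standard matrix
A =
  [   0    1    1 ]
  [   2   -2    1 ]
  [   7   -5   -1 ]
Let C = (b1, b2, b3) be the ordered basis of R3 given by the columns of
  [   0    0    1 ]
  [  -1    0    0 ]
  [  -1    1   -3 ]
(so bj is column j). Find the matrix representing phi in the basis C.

The j-th column of [phi]_C is [phi(bj)]_C.
phi(b1) = A b1 = (-2, 1, 6) = -b1 - b2 - 2b3, so column 1 is (-1, -1, -2).
Repeating for b2, b3 and assembling the columns gives [[-1, -1, 1], [-1, 1, 2], [-2, 1, -3]].

[[-1, -1, 1], [-1, 1, 2], [-2, 1, -3]]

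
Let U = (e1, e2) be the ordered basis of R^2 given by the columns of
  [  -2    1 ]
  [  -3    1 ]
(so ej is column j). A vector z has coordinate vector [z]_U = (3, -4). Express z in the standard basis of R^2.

The coordinates say z = 3e1 - 4e2; adding the scaled basis vectors gives (-10, -13).

(-10, -13)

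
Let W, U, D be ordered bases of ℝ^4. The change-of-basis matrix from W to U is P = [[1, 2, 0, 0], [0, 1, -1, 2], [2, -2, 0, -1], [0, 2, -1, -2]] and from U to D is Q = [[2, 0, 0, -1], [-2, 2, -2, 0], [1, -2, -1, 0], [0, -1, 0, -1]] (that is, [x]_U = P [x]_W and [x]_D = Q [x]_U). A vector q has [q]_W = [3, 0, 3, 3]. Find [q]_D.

First [q]_U = P [q]_W = [3, 3, 3, -9].
Then [q]_D = Q [q]_U = [15, -6, -6, 6].

[15, -6, -6, 6]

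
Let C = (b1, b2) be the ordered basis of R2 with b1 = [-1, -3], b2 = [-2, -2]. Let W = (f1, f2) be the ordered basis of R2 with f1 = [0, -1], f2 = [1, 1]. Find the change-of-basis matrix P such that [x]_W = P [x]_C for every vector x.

[[2, 0], [-1, -2]]

Column j of P is [bj]_W, since P maps C-coordinates to W-coordinates.
Expressing b1 in W: b1 = 2f1 - f2, so column 1 of P is [2, -1].
Doing the same for each bj gives P = [[2, 0], [-1, -2]].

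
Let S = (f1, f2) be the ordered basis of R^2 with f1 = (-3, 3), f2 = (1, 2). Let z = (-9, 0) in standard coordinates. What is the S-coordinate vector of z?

Write z = c_1 f1 + c_2 f2 and solve for the c_i.
System: -3c_1 + c_2 = -9, 3c_1 + 2c_2 = 0; solving gives c_1 = 2, c_2 = -3.
Check: 2f1 - 3f2 = (-9, 0).

(2, -3)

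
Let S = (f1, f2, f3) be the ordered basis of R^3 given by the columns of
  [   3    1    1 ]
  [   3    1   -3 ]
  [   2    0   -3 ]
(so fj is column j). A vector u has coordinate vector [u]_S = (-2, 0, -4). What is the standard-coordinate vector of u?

u = M [u]_S, where M has columns f1, ..., f3.
Carrying out the matrix-vector product, u = (-10, 6, 8).

(-10, 6, 8)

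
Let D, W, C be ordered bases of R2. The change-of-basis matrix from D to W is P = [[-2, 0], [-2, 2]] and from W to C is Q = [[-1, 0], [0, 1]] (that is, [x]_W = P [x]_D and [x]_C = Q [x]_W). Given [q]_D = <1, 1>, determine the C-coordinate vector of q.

<2, 0>

Composing the changes, [q]_C = Q P [q]_D.
Q P = [[2, 0], [-2, 2]]; applying this to <1, 1> gives <2, 0>.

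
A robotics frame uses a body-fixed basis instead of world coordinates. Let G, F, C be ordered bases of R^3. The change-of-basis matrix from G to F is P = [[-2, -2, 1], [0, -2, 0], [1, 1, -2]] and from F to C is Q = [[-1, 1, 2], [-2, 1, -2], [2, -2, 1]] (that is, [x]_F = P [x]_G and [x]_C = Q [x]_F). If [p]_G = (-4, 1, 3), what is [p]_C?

(-29, -2, 13)

First [p]_F = P [p]_G = (9, -2, -9).
Then [p]_C = Q [p]_F = (-29, -2, 13).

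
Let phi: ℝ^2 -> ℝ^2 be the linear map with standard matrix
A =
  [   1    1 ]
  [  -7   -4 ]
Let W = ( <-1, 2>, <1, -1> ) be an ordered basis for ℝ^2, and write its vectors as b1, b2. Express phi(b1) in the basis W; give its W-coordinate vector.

<0, 1>

Column 1 of [phi]_W is the W-coordinate vector of phi(b1).
In standard coordinates phi(b1) = A b1 = <1, -1>.
Converting to W: <1, -1> = 0·b1 + b2, so the coordinate vector is <0, 1>.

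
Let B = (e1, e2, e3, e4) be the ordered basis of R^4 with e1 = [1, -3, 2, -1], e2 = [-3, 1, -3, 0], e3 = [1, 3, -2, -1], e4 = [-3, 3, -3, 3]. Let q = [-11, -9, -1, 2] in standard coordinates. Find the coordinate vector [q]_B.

[q]_B is the unique c with M c = q, where M has columns e1, ..., e4.
Row-reducing the augmented matrix [M | q] gives c = (1, 3, -3, 0).
Check: e1 + 3e2 - 3e3 + 0·e4 = [-11, -9, -1, 2].

[1, 3, -3, 0]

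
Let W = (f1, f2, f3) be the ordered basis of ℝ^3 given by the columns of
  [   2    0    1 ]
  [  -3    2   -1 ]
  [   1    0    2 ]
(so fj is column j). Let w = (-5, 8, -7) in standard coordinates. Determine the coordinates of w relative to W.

Write w = c_1 f1 + ... + c_3 f3 and solve for the c_i.
Row-reducing the augmented matrix [M | w] gives c = (-1, 1, -3).
Check: -f1 + f2 - 3f3 = (-5, 8, -7).

(-1, 1, -3)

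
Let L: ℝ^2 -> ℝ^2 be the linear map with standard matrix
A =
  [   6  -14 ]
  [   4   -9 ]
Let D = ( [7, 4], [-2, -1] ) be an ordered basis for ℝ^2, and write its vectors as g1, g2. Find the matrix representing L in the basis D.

[[-2, 0], [0, -1]]

Let P have columns g1, g2. Then [L]_D = P^(-1) A P.
Here det P = 1, so P^(-1) is integer; computing A P first and then P^(-1)(A P) gives [[-2, 0], [0, -1]].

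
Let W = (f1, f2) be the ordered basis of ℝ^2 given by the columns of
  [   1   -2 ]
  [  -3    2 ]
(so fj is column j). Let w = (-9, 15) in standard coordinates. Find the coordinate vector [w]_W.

[w]_W is the unique c with M c = w, where M has columns f1, f2.
System: c_1 - 2c_2 = -9, -3c_1 + 2c_2 = 15; solving gives c_1 = -3, c_2 = 3.
Check: -3f1 + 3f2 = (-9, 15).

(-3, 3)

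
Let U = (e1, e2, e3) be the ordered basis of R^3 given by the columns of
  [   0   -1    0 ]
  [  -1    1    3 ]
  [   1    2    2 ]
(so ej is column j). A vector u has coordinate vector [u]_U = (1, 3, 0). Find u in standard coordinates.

The coordinates say u = e1 + 3e2 + 0·e3; adding the scaled basis vectors gives (-3, 2, 7).

(-3, 2, 7)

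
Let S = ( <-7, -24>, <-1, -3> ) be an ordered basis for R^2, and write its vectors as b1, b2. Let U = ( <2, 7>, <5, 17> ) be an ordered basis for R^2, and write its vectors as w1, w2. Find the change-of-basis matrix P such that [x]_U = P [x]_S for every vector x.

Let M have columns bj and N have columns wj. Then for every x, N [x]_U = x = M [x]_S, so P = N^(-1) M.
Since det N = -1, N^(-1) has integer entries; multiplying gives P = [[-1, 2], [-1, -1]].

[[-1, 2], [-1, -1]]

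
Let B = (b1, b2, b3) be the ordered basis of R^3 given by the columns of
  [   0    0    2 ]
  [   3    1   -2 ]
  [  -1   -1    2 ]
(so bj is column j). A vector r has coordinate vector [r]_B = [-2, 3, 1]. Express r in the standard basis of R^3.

[2, -5, 1]

By definition r = -2b1 + 3b2 + b3.
Summing componentwise gives [2, -5, 1].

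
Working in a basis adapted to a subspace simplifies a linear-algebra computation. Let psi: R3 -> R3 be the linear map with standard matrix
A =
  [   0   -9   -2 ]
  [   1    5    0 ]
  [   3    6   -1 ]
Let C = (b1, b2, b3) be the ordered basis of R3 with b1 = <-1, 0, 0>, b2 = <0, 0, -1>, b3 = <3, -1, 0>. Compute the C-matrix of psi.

[[3, -2, -3], [3, -1, -3], [1, 0, 2]]

The j-th column of [psi]_C is [psi(bj)]_C.
psi(b1) = A b1 = <0, -1, -3> = 3b1 + 3b2 + b3, so column 1 is <3, 3, 1>.
Repeating for b2, b3 and assembling the columns gives [[3, -2, -3], [3, -1, -3], [1, 0, 2]].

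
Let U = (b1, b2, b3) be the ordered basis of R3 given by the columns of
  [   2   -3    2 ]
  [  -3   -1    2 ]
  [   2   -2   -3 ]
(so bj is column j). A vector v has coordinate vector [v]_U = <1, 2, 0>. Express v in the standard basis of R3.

By definition v = b1 + 2b2 + 0·b3.
Summing componentwise gives <-4, -5, -2>.

<-4, -5, -2>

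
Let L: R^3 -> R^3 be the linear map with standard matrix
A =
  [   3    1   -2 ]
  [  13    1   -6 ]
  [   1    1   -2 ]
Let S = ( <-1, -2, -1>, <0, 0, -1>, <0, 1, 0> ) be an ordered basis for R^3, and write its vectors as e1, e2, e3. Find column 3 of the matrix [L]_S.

<-1, 0, -1>

Column 3 of [L]_S is the S-coordinate vector of L(e3).
In standard coordinates L(e3) = A e3 = <1, 1, 1>.
Converting to S: <1, 1, 1> = -e1 + 0·e2 - e3, so the coordinate vector is <-1, 0, -1>.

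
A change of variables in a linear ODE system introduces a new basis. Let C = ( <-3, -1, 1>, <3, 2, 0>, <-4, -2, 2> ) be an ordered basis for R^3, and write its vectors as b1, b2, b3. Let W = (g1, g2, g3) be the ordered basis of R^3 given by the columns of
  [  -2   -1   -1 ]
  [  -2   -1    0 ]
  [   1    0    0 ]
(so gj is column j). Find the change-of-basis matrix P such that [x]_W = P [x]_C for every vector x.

[[1, 0, 2], [-1, -2, -2], [2, -1, 2]]

Column j of P is [bj]_W, since P maps C-coordinates to W-coordinates.
Expressing b1 in W: b1 = g1 - g2 + 2g3, so column 1 of P is <1, -1, 2>.
Doing the same for each bj gives P = [[1, 0, 2], [-1, -2, -2], [2, -1, 2]].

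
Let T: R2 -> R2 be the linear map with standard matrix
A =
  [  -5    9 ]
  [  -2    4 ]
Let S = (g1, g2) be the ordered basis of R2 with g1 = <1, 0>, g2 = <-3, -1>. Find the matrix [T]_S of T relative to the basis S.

[[1, 0], [2, -2]]

Let P have columns g1, g2. Then [T]_S = P^(-1) A P.
Here det P = -1, so P^(-1) is integer; computing A P first and then P^(-1)(A P) gives [[1, 0], [2, -2]].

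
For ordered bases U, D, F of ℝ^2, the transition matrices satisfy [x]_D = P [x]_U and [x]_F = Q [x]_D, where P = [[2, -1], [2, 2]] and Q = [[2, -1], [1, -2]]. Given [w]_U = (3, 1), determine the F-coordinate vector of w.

(2, -11)

First [w]_D = P [w]_U = (5, 8).
Then [w]_F = Q [w]_D = (2, -11).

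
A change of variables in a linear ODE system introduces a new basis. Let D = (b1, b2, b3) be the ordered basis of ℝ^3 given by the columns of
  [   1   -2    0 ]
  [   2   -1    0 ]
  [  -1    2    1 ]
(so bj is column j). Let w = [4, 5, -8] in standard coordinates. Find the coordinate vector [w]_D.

[2, -1, -4]

[w]_D is the unique c with M c = w, where M has columns b1, ..., b3.
Gaussian elimination on [M | w] yields c = (2, -1, -4).
Check: 2b1 - b2 - 4b3 = [4, 5, -8].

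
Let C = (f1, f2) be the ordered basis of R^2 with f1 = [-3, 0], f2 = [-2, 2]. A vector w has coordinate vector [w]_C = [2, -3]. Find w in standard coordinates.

By definition w = 2f1 - 3f2.
Summing componentwise gives [0, -6].

[0, -6]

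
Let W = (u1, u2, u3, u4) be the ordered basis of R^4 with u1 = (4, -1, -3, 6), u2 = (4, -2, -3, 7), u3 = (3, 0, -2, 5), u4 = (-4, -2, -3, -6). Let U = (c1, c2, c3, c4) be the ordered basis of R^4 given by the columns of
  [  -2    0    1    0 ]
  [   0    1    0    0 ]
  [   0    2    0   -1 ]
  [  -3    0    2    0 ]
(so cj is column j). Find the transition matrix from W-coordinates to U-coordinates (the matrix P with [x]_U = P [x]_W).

[[-2, -1, -1, 2], [-1, -2, 0, -2], [0, 2, 1, 0], [1, -1, 2, -1]]

Let M have columns uj and N have columns cj. Then for every x, N [x]_U = x = M [x]_W, so P = N^(-1) M.
Since det N = -1, N^(-1) has integer entries; multiplying gives P = [[-2, -1, -1, 2], [-1, -2, 0, -2], [0, 2, 1, 0], [1, -1, 2, -1]].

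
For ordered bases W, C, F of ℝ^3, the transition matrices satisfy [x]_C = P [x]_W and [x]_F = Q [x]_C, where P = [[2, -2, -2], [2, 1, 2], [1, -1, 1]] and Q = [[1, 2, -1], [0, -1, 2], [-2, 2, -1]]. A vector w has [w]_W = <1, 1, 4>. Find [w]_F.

Composing the changes, [w]_F = Q P [w]_W.
Q P = [[5, 1, 1], [0, -3, 0], [-1, 7, 7]]; applying this to <1, 1, 4> gives <10, -3, 34>.

<10, -3, 34>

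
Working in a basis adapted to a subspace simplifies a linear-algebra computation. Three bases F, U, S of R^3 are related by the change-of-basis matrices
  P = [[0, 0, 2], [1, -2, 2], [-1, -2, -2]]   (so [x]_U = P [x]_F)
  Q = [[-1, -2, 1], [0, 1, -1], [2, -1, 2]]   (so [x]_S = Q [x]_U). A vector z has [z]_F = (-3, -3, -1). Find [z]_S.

(11, -10, 17)

Apply P to get U-coordinates (-2, 1, 11), then Q to get S-coordinates.
The result is [z]_S = (11, -10, 17).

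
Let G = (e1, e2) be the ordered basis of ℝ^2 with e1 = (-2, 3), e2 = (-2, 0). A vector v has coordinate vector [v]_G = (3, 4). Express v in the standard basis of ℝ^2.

(-14, 9)

The coordinates say v = 3e1 + 4e2; adding the scaled basis vectors gives (-14, 9).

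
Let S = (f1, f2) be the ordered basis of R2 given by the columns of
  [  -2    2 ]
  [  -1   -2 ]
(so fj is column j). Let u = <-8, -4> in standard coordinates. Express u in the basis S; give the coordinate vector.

We seek scalars with c_1 f1 + c_2 f2 = u; equivalently solve M c = u where the columns of M are f1, f2.
System: -2c_1 + 2c_2 = -8, -c_1 - 2c_2 = -4; solving gives c_1 = 4, c_2 = 0.
Check: 4f1 + 0·f2 = <-8, -4>.

<4, 0>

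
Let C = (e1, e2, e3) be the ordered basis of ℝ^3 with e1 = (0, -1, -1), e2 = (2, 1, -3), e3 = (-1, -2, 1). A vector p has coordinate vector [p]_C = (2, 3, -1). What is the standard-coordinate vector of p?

By definition p = 2e1 + 3e2 - e3.
Summing componentwise gives (7, 3, -12).

(7, 3, -12)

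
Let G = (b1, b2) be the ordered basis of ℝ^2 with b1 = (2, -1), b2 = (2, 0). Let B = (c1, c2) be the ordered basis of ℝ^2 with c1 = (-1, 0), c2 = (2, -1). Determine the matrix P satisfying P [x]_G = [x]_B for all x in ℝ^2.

[[0, -2], [1, 0]]

Take x = bj: its G-coordinates are the j-th standard unit vector, so P e_j — column j of P — equals [bj]_B.
b1 = 0·c1 + c2, giving column 1 = (0, 1); repeating for each j gives P = [[0, -2], [1, 0]].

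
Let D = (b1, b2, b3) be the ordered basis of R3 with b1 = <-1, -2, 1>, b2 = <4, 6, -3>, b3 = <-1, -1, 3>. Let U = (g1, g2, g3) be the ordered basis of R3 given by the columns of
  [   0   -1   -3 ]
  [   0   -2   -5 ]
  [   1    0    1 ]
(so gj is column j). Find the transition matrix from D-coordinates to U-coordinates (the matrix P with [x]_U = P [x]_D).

Take x = bj: its D-coordinates are the j-th standard unit vector, so P e_j — column j of P — equals [bj]_U.
b1 = g1 + g2 + 0·g3, giving column 1 = <1, 1, 0>; repeating for each j gives P = [[1, -1, 2], [1, 2, -2], [0, -2, 1]].

[[1, -1, 2], [1, 2, -2], [0, -2, 1]]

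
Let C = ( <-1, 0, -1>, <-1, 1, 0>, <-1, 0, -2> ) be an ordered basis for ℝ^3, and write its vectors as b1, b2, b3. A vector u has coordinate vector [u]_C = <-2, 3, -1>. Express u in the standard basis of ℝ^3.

<0, 3, 4>

u = M [u]_C, where M has columns b1, ..., b3.
Carrying out the matrix-vector product, u = <0, 3, 4>.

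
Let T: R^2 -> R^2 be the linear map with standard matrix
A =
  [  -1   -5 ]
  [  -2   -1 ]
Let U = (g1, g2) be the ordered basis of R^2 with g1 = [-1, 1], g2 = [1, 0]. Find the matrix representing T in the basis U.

With P the matrix whose columns are g1, g2, [T]_U = P^(-1) A P.
Column by column: T(g1) = A g1 = [-4, 1]; its U-coordinates [1, -3] give column 1.
Continuing for each basis vector yields [T]_U = [[1, -2], [-3, -3]].

[[1, -2], [-3, -3]]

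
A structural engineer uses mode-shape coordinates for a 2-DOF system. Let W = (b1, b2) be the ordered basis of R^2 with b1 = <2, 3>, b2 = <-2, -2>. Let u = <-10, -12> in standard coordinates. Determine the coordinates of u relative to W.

[u]_W is the unique c with M c = u, where M has columns b1, b2.
System: 2c_1 - 2c_2 = -10, 3c_1 - 2c_2 = -12; solving gives c_1 = -2, c_2 = 3.
Check: -2b1 + 3b2 = <-10, -12>.

<-2, 3>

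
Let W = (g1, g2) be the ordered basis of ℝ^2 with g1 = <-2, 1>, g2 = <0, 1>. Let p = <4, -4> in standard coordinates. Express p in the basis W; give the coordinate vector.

<-2, -2>

We seek scalars with c_1 g1 + c_2 g2 = p; equivalently solve M c = p where the columns of M are g1, g2.
System: -2c_1 + 0c_2 = 4, c_1 + c_2 = -4; solving gives c_1 = -2, c_2 = -2.
Check: -2g1 - 2g2 = <4, -4>.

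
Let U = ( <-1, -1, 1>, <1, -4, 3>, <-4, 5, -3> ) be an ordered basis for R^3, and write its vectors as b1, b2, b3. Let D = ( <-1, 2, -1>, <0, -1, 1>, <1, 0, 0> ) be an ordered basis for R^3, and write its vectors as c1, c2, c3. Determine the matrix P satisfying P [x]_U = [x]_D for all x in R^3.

[[0, -1, 2], [1, 2, -1], [-1, 0, -2]]

Let M have columns bj and N have columns cj. Then for every x, N [x]_D = x = M [x]_U, so P = N^(-1) M.
Since det N = 1, N^(-1) has integer entries; multiplying gives P = [[0, -1, 2], [1, 2, -1], [-1, 0, -2]].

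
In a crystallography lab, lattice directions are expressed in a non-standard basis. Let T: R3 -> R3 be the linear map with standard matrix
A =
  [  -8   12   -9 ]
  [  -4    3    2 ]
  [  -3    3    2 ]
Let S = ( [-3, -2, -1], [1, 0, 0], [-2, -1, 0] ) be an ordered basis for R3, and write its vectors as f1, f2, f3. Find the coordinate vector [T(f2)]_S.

[3, -3, -2]

Column 2 of [T]_S is the S-coordinate vector of T(f2).
In standard coordinates T(f2) = A f2 = [-8, -4, -3].
Converting to S: [-8, -4, -3] = 3f1 - 3f2 - 2f3, so the coordinate vector is [3, -3, -2].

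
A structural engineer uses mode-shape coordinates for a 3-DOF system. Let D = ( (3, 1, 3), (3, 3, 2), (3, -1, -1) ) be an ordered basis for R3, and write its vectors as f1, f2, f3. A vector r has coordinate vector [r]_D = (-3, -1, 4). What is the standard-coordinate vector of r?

(0, -10, -15)

By definition r = -3f1 - f2 + 4f3.
Summing componentwise gives (0, -10, -15).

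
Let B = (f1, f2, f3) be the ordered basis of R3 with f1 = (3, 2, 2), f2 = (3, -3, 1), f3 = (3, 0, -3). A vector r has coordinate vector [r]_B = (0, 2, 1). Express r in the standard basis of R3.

r = M [r]_B, where M has columns f1, ..., f3.
Carrying out the matrix-vector product, r = (9, -6, -1).

(9, -6, -1)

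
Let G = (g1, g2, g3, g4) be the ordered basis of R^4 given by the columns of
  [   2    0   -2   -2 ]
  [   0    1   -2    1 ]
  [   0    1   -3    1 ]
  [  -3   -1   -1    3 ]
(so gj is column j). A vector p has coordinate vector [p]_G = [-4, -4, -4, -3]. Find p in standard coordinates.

[6, 1, 5, 11]

p = M [p]_G, where M has columns g1, ..., g4.
Carrying out the matrix-vector product, p = [6, 1, 5, 11].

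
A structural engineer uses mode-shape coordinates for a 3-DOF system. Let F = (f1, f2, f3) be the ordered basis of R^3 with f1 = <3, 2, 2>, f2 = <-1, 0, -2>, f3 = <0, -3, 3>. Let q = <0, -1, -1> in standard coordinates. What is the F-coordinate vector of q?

[q]_F is the unique c with M c = q, where M has columns f1, ..., f3.
Solving this 3x3 system gives c = (1, 3, 1).
Check: f1 + 3f2 + f3 = <0, -1, -1>.

<1, 3, 1>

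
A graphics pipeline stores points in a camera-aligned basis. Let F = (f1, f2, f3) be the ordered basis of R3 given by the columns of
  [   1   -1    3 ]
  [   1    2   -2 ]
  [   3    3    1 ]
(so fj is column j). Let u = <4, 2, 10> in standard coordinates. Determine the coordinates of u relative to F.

<2, 1, 1>

We seek scalars with c_1 f1 + ... + c_3 f3 = u; equivalently solve M c = u where the columns of M are f1, ..., f3.
Solving this 3x3 system gives c = (2, 1, 1).
Check: 2f1 + f2 + f3 = <4, 2, 10>.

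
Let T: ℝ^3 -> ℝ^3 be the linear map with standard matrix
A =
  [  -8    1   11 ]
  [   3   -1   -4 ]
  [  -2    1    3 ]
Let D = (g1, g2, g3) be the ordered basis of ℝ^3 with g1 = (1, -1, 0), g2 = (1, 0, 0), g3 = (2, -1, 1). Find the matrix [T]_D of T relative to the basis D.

[[-1, -1, -1], [-2, -3, -1], [-3, -2, -2]]

With P the matrix whose columns are g1, ..., g3, [T]_D = P^(-1) A P.
Column by column: T(g1) = A g1 = (-9, 4, -3); its D-coordinates (-1, -2, -3) give column 1.
Continuing for each basis vector yields [T]_D = [[-1, -1, -1], [-2, -3, -1], [-3, -2, -2]].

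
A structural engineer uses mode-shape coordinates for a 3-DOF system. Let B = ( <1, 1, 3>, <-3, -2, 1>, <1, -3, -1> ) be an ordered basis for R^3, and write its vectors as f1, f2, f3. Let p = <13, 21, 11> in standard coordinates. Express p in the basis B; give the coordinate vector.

<4, -4, -3>

Write p = c_1 f1 + ... + c_3 f3 and solve for the c_i.
Solving this 3x3 system gives c = (4, -4, -3).
Check: 4f1 - 4f2 - 3f3 = <13, 21, 11>.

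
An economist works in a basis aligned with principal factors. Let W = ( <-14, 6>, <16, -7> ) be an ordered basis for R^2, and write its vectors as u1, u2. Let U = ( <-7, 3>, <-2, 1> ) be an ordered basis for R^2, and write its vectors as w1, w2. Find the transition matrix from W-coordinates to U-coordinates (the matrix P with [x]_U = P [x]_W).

Take x = uj: its W-coordinates are the j-th standard unit vector, so P e_j — column j of P — equals [uj]_U.
u1 = 2w1 + 0·w2, giving column 1 = <2, 0>; repeating for each j gives P = [[2, -2], [0, -1]].

[[2, -2], [0, -1]]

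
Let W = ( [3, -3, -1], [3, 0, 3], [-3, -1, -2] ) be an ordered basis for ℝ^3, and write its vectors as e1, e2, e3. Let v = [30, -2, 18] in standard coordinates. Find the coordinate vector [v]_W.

We seek scalars with c_1 e1 + ... + c_3 e3 = v; equivalently solve M c = v where the columns of M are e1, ..., e3.
Gaussian elimination on [M | v] yields c = (2, 4, -4).
Check: 2e1 + 4e2 - 4e3 = [30, -2, 18].

[2, 4, -4]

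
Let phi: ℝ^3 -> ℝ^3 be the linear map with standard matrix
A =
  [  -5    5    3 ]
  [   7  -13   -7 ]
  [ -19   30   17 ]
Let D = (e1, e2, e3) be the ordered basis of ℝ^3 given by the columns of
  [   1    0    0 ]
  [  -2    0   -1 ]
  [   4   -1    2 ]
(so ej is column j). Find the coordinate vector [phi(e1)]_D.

Column 1 of [phi]_D is the D-coordinate vector of phi(e1).
In standard coordinates phi(e1) = A e1 = <-3, 5, -11>.
Converting to D: <-3, 5, -11> = -3e1 + e2 + e3, so the coordinate vector is <-3, 1, 1>.

<-3, 1, 1>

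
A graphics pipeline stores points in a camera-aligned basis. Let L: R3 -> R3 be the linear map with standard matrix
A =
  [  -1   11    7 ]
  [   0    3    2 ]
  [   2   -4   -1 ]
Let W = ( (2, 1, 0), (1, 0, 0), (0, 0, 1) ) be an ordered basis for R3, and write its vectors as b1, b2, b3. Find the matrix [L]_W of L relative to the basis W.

[[3, 0, 2], [3, -1, 3], [0, 2, -1]]

The j-th column of [L]_W is [L(bj)]_W.
L(b1) = A b1 = (9, 3, 0) = 3b1 + 3b2 + 0·b3, so column 1 is (3, 3, 0).
Repeating for b2, b3 and assembling the columns gives [[3, 0, 2], [3, -1, 3], [0, 2, -1]].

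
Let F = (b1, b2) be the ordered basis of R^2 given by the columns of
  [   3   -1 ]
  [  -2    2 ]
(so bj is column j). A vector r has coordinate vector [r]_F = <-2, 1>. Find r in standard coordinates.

The coordinates say r = -2b1 + b2; adding the scaled basis vectors gives <-7, 6>.

<-7, 6>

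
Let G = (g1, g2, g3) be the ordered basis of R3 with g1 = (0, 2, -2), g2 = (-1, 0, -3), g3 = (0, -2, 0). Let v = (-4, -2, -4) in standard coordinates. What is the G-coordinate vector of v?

(-4, 4, -3)

We seek scalars with c_1 g1 + ... + c_3 g3 = v; equivalently solve M c = v where the columns of M are g1, ..., g3.
Gaussian elimination on [M | v] yields c = (-4, 4, -3).
Check: -4g1 + 4g2 - 3g3 = (-4, -2, -4).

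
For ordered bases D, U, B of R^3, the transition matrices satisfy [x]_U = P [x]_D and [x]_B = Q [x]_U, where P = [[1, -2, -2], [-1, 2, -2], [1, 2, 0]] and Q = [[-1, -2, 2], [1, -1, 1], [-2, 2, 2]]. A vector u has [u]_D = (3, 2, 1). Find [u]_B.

(19, 5, 18)

Composing the changes, [u]_B = Q P [u]_D.
Q P = [[3, 2, 6], [3, -2, 0], [-2, 12, 0]]; applying this to (3, 2, 1) gives (19, 5, 18).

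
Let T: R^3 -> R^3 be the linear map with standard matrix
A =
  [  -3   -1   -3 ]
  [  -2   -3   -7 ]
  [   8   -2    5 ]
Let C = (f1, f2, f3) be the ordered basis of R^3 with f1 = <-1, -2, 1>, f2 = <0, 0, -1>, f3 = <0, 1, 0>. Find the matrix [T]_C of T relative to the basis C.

[[-2, -3, 1], [-3, 2, 3], [-3, 1, -1]]

Let P have columns f1, ..., f3. Then [T]_C = P^(-1) A P.
Here det P = -1, so P^(-1) is integer; computing A P first and then P^(-1)(A P) gives [[-2, -3, 1], [-3, 2, 3], [-3, 1, -1]].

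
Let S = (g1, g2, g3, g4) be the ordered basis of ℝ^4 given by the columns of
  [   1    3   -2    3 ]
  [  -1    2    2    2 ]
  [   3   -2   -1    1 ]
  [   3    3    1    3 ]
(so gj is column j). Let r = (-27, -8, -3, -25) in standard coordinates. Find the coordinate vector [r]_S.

Write r = c_1 g1 + ... + c_4 g4 and solve for the c_i.
Solving this 4x4 system gives c = (-2, -4, 2, -3).
Check: -2g1 - 4g2 + 2g3 - 3g4 = (-27, -8, -3, -25).

(-2, -4, 2, -3)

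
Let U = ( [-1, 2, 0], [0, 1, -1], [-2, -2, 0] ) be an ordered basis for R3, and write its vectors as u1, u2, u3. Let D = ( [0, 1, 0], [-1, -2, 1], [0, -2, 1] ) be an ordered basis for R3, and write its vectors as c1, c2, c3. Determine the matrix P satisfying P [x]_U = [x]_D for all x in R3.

[[2, -1, -2], [1, 0, 2], [-1, -1, -2]]

Let M have columns uj and N have columns cj. Then for every x, N [x]_D = x = M [x]_U, so P = N^(-1) M.
Since det N = 1, N^(-1) has integer entries; multiplying gives P = [[2, -1, -2], [1, 0, 2], [-1, -1, -2]].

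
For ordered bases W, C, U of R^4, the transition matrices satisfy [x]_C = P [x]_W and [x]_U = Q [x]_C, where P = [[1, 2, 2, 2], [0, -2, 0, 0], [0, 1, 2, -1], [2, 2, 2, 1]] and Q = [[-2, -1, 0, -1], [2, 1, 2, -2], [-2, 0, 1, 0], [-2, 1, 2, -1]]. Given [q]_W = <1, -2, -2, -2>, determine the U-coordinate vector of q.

First [q]_C = P [q]_W = <-11, 4, -4, -8>.
Then [q]_U = Q [q]_C = <26, -10, 18, 26>.

<26, -10, 18, 26>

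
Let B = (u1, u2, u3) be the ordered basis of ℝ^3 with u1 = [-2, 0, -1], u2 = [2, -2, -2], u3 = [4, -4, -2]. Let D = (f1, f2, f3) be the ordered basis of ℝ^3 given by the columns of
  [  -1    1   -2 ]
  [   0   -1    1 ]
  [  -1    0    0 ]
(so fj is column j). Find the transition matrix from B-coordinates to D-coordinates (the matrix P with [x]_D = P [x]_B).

[[1, 2, 2], [1, 0, 2], [1, -2, -2]]

Let M have columns uj and N have columns fj. Then for every x, N [x]_D = x = M [x]_B, so P = N^(-1) M.
Since det N = 1, N^(-1) has integer entries; multiplying gives P = [[1, 2, 2], [1, 0, 2], [1, -2, -2]].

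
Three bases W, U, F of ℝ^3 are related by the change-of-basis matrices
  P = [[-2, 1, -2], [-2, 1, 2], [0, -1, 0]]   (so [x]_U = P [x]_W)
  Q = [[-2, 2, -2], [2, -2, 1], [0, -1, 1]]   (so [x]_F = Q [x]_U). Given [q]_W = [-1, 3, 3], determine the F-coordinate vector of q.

[30, -27, -14]

Apply P to get U-coordinates [-1, 11, -3], then Q to get F-coordinates.
The result is [q]_F = [30, -27, -14].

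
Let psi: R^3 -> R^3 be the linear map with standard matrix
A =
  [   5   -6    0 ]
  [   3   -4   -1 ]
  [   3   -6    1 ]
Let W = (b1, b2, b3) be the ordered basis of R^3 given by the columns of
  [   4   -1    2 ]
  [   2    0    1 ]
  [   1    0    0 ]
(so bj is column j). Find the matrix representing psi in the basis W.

[[1, -3, 0], [-2, -1, 0], [1, 3, 2]]

The j-th column of [psi]_W is [psi(bj)]_W.
psi(b1) = A b1 = [8, 3, 1] = b1 - 2b2 + b3, so column 1 is [1, -2, 1].
Repeating for b2, b3 and assembling the columns gives [[1, -3, 0], [-2, -1, 0], [1, 3, 2]].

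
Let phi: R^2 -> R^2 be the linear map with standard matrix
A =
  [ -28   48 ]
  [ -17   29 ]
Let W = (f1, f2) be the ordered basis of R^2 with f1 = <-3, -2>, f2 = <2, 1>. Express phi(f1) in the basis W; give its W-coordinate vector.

<2, -3>

Compute phi(f1) = A f1 = <-12, -7> in standard coordinates.
Then write this in W-coordinates: solve for y in y_1 f1 + y_2 f2 = <-12, -7>.
This gives y = <2, -3>, which is column 1 of [phi]_W.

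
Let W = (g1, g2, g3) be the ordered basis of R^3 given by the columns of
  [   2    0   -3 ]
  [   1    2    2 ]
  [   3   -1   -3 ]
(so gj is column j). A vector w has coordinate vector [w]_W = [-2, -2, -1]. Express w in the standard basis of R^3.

[-1, -8, -1]

By definition w = -2g1 - 2g2 - g3.
Summing componentwise gives [-1, -8, -1].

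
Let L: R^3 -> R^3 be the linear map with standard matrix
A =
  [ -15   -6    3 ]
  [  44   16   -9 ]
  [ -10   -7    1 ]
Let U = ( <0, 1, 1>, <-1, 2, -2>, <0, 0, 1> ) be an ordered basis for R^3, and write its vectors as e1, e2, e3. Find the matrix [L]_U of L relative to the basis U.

The j-th column of [L]_U is [L(ej)]_U.
L(e1) = A e1 = <-3, 7, -6> = e1 + 3e2 - e3, so column 1 is <1, 3, -1>.
Repeating for e2, e3 and assembling the columns gives [[1, 0, -3], [3, 3, -3], [-1, 0, -2]].

[[1, 0, -3], [3, 3, -3], [-1, 0, -2]]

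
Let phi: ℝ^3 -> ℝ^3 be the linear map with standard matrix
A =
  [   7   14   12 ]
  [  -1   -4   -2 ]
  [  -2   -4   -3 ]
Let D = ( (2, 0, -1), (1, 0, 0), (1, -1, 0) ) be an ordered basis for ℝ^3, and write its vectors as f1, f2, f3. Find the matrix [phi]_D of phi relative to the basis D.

[[1, 2, -2], [0, 2, 0], [0, 1, -3]]

Let P have columns f1, ..., f3. Then [phi]_D = P^(-1) A P.
Here det P = 1, so P^(-1) is integer; computing A P first and then P^(-1)(A P) gives [[1, 2, -2], [0, 2, 0], [0, 1, -3]].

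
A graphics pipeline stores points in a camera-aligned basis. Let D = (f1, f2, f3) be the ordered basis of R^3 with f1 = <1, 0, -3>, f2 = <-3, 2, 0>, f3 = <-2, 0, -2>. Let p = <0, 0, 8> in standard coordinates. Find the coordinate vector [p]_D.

We seek scalars with c_1 f1 + ... + c_3 f3 = p; equivalently solve M c = p where the columns of M are f1, ..., f3.
Gaussian elimination on [M | p] yields c = (-2, 0, -1).
Check: -2f1 + 0·f2 - f3 = <0, 0, 8>.

<-2, 0, -1>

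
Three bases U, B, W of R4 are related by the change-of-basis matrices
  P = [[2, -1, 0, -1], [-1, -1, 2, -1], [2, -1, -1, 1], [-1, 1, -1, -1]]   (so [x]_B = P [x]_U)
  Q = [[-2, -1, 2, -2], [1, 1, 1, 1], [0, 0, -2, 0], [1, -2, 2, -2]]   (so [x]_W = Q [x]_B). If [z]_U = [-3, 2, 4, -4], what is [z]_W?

[-47, -2, 32, -72]

First [z]_B = P [z]_U = [-4, 13, -16, 5].
Then [z]_W = Q [z]_B = [-47, -2, 32, -72].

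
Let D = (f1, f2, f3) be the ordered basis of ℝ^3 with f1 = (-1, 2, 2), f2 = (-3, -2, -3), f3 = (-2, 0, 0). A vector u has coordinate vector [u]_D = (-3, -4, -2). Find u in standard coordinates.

The coordinates say u = -3f1 - 4f2 - 2f3; adding the scaled basis vectors gives (19, 2, 6).

(19, 2, 6)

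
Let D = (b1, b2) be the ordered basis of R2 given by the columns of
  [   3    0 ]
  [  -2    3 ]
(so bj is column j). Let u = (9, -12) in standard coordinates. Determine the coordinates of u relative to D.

(3, -2)

Write u = c_1 b1 + c_2 b2 and solve for the c_i.
System: 3c_1 + 0c_2 = 9, -2c_1 + 3c_2 = -12; solving gives c_1 = 3, c_2 = -2.
Check: 3b1 - 2b2 = (9, -12).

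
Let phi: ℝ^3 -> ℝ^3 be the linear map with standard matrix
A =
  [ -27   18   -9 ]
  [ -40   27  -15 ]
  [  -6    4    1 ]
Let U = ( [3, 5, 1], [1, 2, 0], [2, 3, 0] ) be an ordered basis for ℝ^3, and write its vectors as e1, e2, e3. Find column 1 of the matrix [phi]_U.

[3, -3, -3]

Column 1 of [phi]_U is the U-coordinate vector of phi(e1).
In standard coordinates phi(e1) = A e1 = [0, 0, 3].
Converting to U: [0, 0, 3] = 3e1 - 3e2 - 3e3, so the coordinate vector is [3, -3, -3].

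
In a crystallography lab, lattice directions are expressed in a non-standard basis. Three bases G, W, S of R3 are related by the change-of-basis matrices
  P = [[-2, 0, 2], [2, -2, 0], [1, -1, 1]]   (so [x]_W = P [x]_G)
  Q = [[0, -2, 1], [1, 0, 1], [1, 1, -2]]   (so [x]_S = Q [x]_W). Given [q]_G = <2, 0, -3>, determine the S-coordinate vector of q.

<-9, -11, -4>

Apply P to get W-coordinates <-10, 4, -1>, then Q to get S-coordinates.
The result is [q]_S = <-9, -11, -4>.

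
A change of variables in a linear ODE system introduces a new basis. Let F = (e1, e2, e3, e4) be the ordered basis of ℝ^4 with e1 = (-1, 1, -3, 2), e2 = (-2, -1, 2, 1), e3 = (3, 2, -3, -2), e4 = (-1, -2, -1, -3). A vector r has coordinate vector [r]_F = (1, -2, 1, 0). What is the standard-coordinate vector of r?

(6, 5, -10, -2)

By definition r = e1 - 2e2 + e3 + 0·e4.
Summing componentwise gives (6, 5, -10, -2).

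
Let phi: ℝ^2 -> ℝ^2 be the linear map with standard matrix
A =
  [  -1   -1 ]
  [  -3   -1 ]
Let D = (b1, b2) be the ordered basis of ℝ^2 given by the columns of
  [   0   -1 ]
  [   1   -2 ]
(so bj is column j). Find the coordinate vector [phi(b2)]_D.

Column 2 of [phi]_D is the D-coordinate vector of phi(b2).
In standard coordinates phi(b2) = A b2 = (3, 5).
Converting to D: (3, 5) = -b1 - 3b2, so the coordinate vector is (-1, -3).

(-1, -3)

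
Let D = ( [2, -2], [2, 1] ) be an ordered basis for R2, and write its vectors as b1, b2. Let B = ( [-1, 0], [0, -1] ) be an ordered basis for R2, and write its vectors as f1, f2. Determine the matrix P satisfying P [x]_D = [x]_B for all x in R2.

[[-2, -2], [2, -1]]

Take x = bj: its D-coordinates are the j-th standard unit vector, so P e_j — column j of P — equals [bj]_B.
b1 = -2f1 + 2f2, giving column 1 = [-2, 2]; repeating for each j gives P = [[-2, -2], [2, -1]].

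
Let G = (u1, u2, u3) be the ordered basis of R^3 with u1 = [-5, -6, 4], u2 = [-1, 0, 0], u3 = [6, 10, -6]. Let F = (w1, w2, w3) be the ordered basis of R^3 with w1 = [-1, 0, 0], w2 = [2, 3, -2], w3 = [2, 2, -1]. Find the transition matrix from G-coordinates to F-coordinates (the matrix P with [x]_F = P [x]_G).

Column j of P is [uj]_F, since P maps G-coordinates to F-coordinates.
Expressing u1 in F: u1 = w1 - 2w2 + 0·w3, so column 1 of P is [1, -2, 0].
Doing the same for each uj gives P = [[1, 1, 2], [-2, 0, 2], [0, 0, 2]].

[[1, 1, 2], [-2, 0, 2], [0, 0, 2]]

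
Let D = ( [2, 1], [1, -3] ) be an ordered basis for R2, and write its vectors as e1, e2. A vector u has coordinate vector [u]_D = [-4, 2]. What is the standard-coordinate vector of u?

u = M [u]_D, where M has columns e1, e2.
Carrying out the matrix-vector product, u = [-6, -10].

[-6, -10]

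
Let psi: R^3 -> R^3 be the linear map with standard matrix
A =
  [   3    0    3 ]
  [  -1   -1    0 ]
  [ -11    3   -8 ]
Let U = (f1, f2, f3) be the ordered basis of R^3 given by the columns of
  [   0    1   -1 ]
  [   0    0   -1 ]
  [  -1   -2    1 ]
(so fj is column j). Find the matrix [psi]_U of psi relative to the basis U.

With P the matrix whose columns are f1, ..., f3, [psi]_U = P^(-1) A P.
Column by column: psi(f1) = A f1 = [-3, 0, 8]; its U-coordinates [-2, -3, 0] give column 1.
Continuing for each basis vector yields [psi]_U = [[-2, 0, 2], [-3, -2, -2], [0, 1, -2]].

[[-2, 0, 2], [-3, -2, -2], [0, 1, -2]]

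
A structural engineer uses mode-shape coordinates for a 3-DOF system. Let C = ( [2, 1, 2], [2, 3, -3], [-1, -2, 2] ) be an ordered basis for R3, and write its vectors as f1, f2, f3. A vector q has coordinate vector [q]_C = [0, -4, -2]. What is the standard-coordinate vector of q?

By definition q = 0·f1 - 4f2 - 2f3.
Summing componentwise gives [-6, -8, 8].

[-6, -8, 8]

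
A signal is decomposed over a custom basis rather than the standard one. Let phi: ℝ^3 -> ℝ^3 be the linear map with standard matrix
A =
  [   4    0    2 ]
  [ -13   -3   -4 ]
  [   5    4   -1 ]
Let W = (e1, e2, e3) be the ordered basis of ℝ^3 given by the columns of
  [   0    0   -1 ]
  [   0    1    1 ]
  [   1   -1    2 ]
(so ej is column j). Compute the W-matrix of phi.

The j-th column of [phi]_W is [phi(ej)]_W.
phi(e1) = A e1 = [2, -4, -1] = e1 - 2e2 - 2e3, so column 1 is [1, -2, -2].
Repeating for e2, e3 and assembling the columns gives [[1, 0, -1], [-2, -1, 2], [-2, 2, 0]].

[[1, 0, -1], [-2, -1, 2], [-2, 2, 0]]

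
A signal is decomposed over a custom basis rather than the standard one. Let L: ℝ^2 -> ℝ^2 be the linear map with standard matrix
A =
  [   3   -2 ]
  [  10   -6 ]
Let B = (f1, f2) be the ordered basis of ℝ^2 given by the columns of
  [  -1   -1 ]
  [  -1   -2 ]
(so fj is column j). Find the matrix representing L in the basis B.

[[-2, 0], [3, -1]]

The j-th column of [L]_B is [L(fj)]_B.
L(f1) = A f1 = <-1, -4> = -2f1 + 3f2, so column 1 is <-2, 3>.
Repeating for f2 and assembling the columns gives [[-2, 0], [3, -1]].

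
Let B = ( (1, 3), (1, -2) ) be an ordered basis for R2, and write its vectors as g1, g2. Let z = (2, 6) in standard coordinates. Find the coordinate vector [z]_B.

(2, 0)

We seek scalars with c_1 g1 + c_2 g2 = z; equivalently solve M c = z where the columns of M are g1, g2.
System: c_1 + c_2 = 2, 3c_1 - 2c_2 = 6; solving gives c_1 = 2, c_2 = 0.
Check: 2g1 + 0·g2 = (2, 6).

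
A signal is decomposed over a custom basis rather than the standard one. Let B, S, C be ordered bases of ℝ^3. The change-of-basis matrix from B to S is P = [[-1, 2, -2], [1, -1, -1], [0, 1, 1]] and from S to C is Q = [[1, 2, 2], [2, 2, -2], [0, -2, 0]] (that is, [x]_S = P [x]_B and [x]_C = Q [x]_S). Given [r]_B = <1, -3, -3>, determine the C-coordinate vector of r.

<1, 24, -14>

First [r]_S = P [r]_B = <-1, 7, -6>.
Then [r]_C = Q [r]_S = <1, 24, -14>.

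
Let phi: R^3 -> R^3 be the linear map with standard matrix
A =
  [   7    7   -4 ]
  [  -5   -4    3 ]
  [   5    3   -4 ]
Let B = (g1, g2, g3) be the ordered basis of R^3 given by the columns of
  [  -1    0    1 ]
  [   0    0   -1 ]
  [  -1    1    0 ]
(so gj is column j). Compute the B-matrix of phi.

With P the matrix whose columns are g1, ..., g3, [phi]_B = P^(-1) A P.
Column by column: phi(g1) = A g1 = <-3, 2, -1>; its B-coordinates <1, 0, -2> give column 1.
Continuing for each basis vector yields [phi]_B = [[1, 1, 1], [0, -3, 3], [-2, -3, 1]].

[[1, 1, 1], [0, -3, 3], [-2, -3, 1]]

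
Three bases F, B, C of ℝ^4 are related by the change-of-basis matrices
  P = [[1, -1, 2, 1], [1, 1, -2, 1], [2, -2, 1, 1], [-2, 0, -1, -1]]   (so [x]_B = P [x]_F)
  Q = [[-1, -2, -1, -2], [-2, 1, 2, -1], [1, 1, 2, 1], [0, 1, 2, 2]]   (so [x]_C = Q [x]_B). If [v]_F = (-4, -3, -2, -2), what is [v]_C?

Composing the changes, [v]_C = Q P [v]_F.
Q P = [[-1, 1, 3, -2], [5, -1, -3, 2], [4, -4, 1, 3], [1, -3, -2, 1]]; applying this to (-4, -3, -2, -2) gives (-1, -15, -12, 7).

(-1, -15, -12, 7)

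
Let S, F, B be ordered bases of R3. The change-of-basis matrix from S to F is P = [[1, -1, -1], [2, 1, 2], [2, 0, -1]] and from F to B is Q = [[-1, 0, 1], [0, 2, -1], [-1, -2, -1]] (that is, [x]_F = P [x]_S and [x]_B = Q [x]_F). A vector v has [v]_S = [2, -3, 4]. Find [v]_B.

First [v]_F = P [v]_S = [1, 9, 0].
Then [v]_B = Q [v]_F = [-1, 18, -19].

[-1, 18, -19]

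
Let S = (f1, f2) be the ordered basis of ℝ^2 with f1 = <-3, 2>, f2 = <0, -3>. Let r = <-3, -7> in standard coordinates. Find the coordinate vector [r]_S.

<1, 3>

We seek scalars with c_1 f1 + c_2 f2 = r; equivalently solve M c = r where the columns of M are f1, f2.
System: -3c_1 + 0c_2 = -3, 2c_1 - 3c_2 = -7; solving gives c_1 = 1, c_2 = 3.
Check: f1 + 3f2 = <-3, -7>.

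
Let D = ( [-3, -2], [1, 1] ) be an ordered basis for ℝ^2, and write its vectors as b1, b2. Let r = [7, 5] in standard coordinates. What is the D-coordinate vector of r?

Write r = c_1 b1 + c_2 b2 and solve for the c_i.
System: -3c_1 + c_2 = 7, -2c_1 + c_2 = 5; solving gives c_1 = -2, c_2 = 1.
Check: -2b1 + b2 = [7, 5].

[-2, 1]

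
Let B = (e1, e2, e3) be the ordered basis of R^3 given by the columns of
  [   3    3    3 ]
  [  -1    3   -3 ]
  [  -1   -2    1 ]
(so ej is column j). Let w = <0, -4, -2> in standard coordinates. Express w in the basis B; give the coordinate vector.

Write w = c_1 e1 + ... + c_3 e3 and solve for the c_i.
Solving this 3x3 system gives c = (4, -2, -2).
Check: 4e1 - 2e2 - 2e3 = <0, -4, -2>.

<4, -2, -2>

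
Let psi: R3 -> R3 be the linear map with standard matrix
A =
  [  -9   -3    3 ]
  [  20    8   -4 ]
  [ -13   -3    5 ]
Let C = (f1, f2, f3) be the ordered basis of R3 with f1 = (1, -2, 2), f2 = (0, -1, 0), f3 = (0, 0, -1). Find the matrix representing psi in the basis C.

With P the matrix whose columns are f1, ..., f3, [psi]_C = P^(-1) A P.
Column by column: psi(f1) = A f1 = (3, -4, 3); its C-coordinates (3, -2, 3) give column 1.
Continuing for each basis vector yields [psi]_C = [[3, 3, -3], [-2, 2, 2], [3, 3, -1]].

[[3, 3, -3], [-2, 2, 2], [3, 3, -1]]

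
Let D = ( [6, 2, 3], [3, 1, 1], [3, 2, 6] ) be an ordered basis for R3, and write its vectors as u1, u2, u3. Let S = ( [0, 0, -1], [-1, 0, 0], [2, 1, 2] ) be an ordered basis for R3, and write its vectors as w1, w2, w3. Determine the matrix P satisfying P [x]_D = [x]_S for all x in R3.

[[1, 1, -2], [-2, -1, 1], [2, 1, 2]]

Column j of P is [uj]_S, since P maps D-coordinates to S-coordinates.
Expressing u1 in S: u1 = w1 - 2w2 + 2w3, so column 1 of P is [1, -2, 2].
Doing the same for each uj gives P = [[1, 1, -2], [-2, -1, 1], [2, 1, 2]].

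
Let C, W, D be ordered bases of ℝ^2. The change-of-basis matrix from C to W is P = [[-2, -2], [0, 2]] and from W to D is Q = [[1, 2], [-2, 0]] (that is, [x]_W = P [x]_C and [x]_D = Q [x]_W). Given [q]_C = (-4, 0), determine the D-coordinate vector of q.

Composing the changes, [q]_D = Q P [q]_C.
Q P = [[-2, 2], [4, 4]]; applying this to (-4, 0) gives (8, -16).

(8, -16)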